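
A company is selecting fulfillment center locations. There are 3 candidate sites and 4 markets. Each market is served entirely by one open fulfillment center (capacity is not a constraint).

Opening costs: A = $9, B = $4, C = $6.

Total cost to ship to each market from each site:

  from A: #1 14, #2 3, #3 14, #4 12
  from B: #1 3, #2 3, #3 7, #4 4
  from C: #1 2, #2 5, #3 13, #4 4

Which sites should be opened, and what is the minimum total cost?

Open B only; minimum total cost 21.

For any fixed open set, each market goes to its cheapest open site; total = fixed + service.
{B}: #1→B 3, #2→B 3, #3→B 7, #4→B 4. Service 17; fixed 4; total 21.
{B, C}: service 16 + fixed 10 = 26
{A, B}: service 17 + fixed 13 = 30
{A, B, C}: service 16 + fixed 19 = 35
No other subset beats 21.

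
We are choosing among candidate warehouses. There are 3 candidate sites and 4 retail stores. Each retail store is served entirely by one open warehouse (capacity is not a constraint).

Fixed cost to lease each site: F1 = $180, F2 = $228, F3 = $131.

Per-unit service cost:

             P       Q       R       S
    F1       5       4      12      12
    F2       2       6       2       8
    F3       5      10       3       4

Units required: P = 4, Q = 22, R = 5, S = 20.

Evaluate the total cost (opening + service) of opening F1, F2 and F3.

Each retail store is assigned to its cheapest site among the open ones.
{F1, F2, F3}: P→F2 2·4=8, Q→F1 4·22=88, R→F2 2·5=10, S→F3 4·20=80. Service 186; fixed 539; total 725.

Total cost: 725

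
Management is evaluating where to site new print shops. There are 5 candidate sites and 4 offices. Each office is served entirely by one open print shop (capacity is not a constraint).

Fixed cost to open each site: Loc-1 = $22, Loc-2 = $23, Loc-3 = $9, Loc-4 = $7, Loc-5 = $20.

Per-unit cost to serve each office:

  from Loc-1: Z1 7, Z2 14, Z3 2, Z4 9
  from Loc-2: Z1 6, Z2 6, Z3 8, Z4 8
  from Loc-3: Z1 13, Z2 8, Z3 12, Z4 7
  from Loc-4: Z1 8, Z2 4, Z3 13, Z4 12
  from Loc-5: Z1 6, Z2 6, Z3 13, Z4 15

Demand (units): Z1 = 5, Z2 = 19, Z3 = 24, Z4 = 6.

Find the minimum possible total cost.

Minimum total cost: 239

For any fixed open set, each office goes to its cheapest open site; total = fixed + service.
{Loc-1, Loc-3, Loc-4}: Z1→Loc-1 7·5=35, Z2→Loc-4 4·19=76, Z3→Loc-1 2·24=48, Z4→Loc-3 7·6=42. Service 201; fixed 38; total 239.
{Loc-1, Loc-4}: service 213 + fixed 29 = 242
{Loc-1, Loc-2, Loc-4}: service 202 + fixed 52 = 254
{Loc-1, Loc-2, Loc-3, Loc-4, Loc-5}: Z1→Loc-2 6·5=30, Z2→Loc-4 4·19=76, Z3→Loc-1 2·24=48, Z4→Loc-3 7·6=42. Service 196; fixed 81; total 277.
No other subset beats 239.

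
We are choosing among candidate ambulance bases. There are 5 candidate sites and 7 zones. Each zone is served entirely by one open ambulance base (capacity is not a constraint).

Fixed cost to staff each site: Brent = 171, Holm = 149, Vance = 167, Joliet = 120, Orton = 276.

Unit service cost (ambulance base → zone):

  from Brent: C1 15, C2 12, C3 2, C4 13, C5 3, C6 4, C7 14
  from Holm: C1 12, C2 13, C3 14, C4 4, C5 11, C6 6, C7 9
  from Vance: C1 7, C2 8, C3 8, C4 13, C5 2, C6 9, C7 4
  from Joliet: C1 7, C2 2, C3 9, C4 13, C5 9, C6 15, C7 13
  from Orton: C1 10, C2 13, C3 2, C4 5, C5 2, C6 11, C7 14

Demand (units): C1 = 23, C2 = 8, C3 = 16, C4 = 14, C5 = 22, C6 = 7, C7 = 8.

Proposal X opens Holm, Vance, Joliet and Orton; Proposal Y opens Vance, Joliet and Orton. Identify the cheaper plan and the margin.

Proposal Y is cheaper by 114.

Proposal X: {Holm, Vance, Joliet, Orton}: C1→Vance 7·23=161, C2→Joliet 2·8=16, C3→Orton 2·16=32, C4→Holm 4·14=56, C5→Vance 2·22=44, C6→Holm 6·7=42, C7→Vance 4·8=32. Service 383; fixed 712; total 1095.
Proposal Y: {Vance, Joliet, Orton}: C1→Vance 7·23=161, C2→Joliet 2·8=16, C3→Orton 2·16=32, C4→Orton 5·14=70, C5→Vance 2·22=44, C6→Vance 9·7=63, C7→Vance 4·8=32. Service 418; fixed 563; total 981.
Difference: |1095 − 981| = 114.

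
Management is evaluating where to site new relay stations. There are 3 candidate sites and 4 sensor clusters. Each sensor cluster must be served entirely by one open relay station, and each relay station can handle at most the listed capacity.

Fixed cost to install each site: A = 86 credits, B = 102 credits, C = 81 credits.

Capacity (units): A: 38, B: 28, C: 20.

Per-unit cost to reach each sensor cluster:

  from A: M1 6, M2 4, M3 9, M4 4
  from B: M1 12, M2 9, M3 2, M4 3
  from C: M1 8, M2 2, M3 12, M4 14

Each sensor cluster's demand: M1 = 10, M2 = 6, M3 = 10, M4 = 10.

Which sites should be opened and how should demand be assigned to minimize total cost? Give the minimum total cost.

Open {A}: M1→A 6·10=60, M2→A 4·6=24, M3→A 9·10=90, M4→A 4·10=40.
Loads: A carries 36/38. Service 214; fixed 86; total 300.
Next best feasible plan costs 322.

Minimum total cost: 300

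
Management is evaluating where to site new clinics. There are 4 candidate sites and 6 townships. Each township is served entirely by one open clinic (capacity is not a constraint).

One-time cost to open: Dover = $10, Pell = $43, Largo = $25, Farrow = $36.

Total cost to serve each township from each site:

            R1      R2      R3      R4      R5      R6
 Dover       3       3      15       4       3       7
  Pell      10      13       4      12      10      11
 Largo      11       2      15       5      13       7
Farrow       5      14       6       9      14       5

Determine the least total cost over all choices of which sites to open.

For any fixed open set, each township goes to its cheapest open site; total = fixed + service.
{Dover}: R1→Dover 3, R2→Dover 3, R3→Dover 15, R4→Dover 4, R5→Dover 3, R6→Dover 7. Service 35; fixed 10; total 45.
{Dover, Largo}: service 34 + fixed 35 = 69
{Dover, Farrow}: service 24 + fixed 46 = 70
{Dover, Pell, Largo, Farrow}: service 21 + fixed 114 = 135
No other subset beats 45.

Minimum total cost: 45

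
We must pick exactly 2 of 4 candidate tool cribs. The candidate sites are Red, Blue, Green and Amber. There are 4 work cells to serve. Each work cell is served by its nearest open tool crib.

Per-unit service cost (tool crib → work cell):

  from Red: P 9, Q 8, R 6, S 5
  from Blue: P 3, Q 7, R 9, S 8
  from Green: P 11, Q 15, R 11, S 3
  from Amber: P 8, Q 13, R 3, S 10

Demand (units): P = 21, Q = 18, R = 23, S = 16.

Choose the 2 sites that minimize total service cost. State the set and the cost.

With exactly 2 open, each work cell uses its cheapest among the chosen.
{Blue, Amber}: P→Blue 3·21=63, Q→Blue 7·18=126, R→Amber 3·23=69, S→Blue 8·16=128. Service cost 386.
{Red, Blue}: service cost 407
{Blue, Green}: service cost 444
Among all 6 size-2 choices, {Blue, Amber} is lowest.

Choose Blue and Amber; total service cost 386.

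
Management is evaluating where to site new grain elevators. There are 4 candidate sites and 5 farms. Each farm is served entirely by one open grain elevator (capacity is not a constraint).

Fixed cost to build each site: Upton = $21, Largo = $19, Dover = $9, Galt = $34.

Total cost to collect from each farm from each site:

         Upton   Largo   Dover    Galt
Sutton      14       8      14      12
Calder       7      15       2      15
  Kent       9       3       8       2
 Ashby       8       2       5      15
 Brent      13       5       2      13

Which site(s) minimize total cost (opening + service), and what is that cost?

For any fixed open set, each farm goes to its cheapest open site; total = fixed + service.
{Dover}: Sutton→Dover 14, Calder→Dover 2, Kent→Dover 8, Ashby→Dover 5, Brent→Dover 2. Service 31; fixed 9; total 40.
{Largo, Dover}: service 17 + fixed 28 = 45
{Largo}: service 33 + fixed 19 = 52
{Upton, Largo, Dover, Galt}: service 16 + fixed 83 = 99
No other subset beats 40.

Open Dover only; minimum total cost 40.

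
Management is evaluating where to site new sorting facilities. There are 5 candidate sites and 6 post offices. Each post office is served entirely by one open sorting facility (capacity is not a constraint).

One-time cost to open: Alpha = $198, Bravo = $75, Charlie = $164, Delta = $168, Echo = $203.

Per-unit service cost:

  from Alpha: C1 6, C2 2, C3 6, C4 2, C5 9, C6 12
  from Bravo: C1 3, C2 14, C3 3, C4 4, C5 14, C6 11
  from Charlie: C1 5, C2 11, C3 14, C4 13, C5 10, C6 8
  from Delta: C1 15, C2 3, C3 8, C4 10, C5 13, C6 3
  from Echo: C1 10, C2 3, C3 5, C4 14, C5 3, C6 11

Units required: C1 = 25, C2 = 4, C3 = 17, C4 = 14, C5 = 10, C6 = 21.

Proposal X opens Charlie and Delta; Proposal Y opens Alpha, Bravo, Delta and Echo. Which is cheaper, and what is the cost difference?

Proposal X: {Charlie, Delta}: C1→Charlie 5·25=125, C2→Delta 3·4=12, C3→Delta 8·17=136, C4→Delta 10·14=140, C5→Charlie 10·10=100, C6→Delta 3·21=63. Service 576; fixed 332; total 908.
Proposal Y: {Alpha, Bravo, Delta, Echo}: C1→Bravo 3·25=75, C2→Alpha 2·4=8, C3→Bravo 3·17=51, C4→Alpha 2·14=28, C5→Echo 3·10=30, C6→Delta 3·21=63. Service 255; fixed 644; total 899.
Difference: |908 − 899| = 9.

Proposal Y is cheaper by 9.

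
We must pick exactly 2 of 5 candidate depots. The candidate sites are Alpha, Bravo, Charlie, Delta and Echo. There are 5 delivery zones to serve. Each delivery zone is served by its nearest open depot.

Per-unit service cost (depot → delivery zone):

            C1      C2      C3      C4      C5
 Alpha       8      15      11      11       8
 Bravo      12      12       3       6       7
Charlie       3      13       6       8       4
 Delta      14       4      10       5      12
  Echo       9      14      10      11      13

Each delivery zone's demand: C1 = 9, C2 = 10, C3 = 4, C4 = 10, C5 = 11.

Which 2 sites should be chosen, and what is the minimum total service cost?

With exactly 2 open, each delivery zone uses its cheapest among the chosen.
{Charlie, Delta}: C1→Charlie 3·9=27, C2→Delta 4·10=40, C3→Charlie 6·4=24, C4→Delta 5·10=50, C5→Charlie 4·11=44. Service cost 185.
{Bravo, Charlie}: service cost 263
{Bravo, Delta}: service cost 287
Among all 10 size-2 choices, {Charlie, Delta} is lowest.

Choose Charlie and Delta; total service cost 185.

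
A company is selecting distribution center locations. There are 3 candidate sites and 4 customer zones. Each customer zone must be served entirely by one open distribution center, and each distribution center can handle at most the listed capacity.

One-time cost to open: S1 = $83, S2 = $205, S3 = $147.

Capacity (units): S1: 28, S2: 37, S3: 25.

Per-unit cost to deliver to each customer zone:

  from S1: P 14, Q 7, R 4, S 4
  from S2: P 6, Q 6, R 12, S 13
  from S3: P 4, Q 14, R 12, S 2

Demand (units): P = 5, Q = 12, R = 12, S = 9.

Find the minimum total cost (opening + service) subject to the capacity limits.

Open {S1, S3}: P→S3 4·5=20, Q→S1 7·12=84, R→S1 4·12=48, S→S3 2·9=18.
Loads: S1 carries 24/28, S3 carries 14/25. Service 170; fixed 230; total 400.
Next best feasible plan costs 474.

Minimum total cost: 400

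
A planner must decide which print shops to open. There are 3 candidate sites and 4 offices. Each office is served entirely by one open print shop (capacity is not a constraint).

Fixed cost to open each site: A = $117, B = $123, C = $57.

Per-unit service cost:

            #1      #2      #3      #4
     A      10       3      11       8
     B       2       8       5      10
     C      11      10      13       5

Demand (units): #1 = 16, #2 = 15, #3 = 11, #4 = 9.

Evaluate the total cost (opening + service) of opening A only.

Total cost: 515

Each office is assigned to its cheapest site among the open ones.
{A}: #1→A 10·16=160, #2→A 3·15=45, #3→A 11·11=121, #4→A 8·9=72. Service 398; fixed 117; total 515.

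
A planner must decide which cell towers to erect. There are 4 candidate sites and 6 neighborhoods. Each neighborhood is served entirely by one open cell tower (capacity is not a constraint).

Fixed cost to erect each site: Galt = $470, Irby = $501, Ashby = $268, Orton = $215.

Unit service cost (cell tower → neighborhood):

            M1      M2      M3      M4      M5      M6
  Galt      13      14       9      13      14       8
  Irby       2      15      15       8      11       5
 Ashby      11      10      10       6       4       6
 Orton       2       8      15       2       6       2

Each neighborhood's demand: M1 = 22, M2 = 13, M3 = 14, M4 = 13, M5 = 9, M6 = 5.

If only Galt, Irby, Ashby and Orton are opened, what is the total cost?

Each neighborhood is assigned to its cheapest site among the open ones.
{Galt, Irby, Ashby, Orton}: M1→Irby 2·22=44, M2→Orton 8·13=104, M3→Galt 9·14=126, M4→Orton 2·13=26, M5→Ashby 4·9=36, M6→Orton 2·5=10. Service 346; fixed 1454; total 1800.

Total cost: 1800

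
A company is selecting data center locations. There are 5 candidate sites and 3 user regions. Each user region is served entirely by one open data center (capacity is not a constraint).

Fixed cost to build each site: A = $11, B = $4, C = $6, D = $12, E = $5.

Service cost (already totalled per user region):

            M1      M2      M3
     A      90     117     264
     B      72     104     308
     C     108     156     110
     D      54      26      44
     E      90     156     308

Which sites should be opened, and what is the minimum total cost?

For any fixed open set, each user region goes to its cheapest open site; total = fixed + service.
{D}: M1→D 54, M2→D 26, M3→D 44. Service 124; fixed 12; total 136.
{B, D}: service 124 + fixed 16 = 140
{D, E}: service 124 + fixed 17 = 141
{A, B, C, D, E}: M1→D 54, M2→D 26, M3→D 44. Service 124; fixed 38; total 162.
No other subset beats 136.

Open D only; minimum total cost 136.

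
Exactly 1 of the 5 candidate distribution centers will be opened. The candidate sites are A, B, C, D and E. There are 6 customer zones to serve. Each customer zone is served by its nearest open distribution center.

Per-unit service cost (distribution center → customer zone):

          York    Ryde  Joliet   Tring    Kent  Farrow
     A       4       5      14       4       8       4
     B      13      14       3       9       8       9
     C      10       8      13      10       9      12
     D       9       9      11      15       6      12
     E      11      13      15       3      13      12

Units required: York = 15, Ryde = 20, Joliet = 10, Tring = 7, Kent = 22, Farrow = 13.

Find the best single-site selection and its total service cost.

Choose A only; total service cost 556.

With exactly 1 open, each customer zone uses its cheapest among the chosen.
{A}: York→A 4·15=60, Ryde→A 5·20=100, Joliet→A 14·10=140, Tring→A 4·7=28, Kent→A 8·22=176, Farrow→A 4·13=52. Service cost 556.
{D}: service cost 818
{B}: service cost 861
Among all 5 size-1 choices, {A} is lowest.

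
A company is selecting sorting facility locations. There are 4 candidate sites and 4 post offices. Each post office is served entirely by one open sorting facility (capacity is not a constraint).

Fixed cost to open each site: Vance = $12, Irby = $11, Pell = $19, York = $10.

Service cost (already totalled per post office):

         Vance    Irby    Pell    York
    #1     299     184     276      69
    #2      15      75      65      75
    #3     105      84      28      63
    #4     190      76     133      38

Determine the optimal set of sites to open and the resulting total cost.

For any fixed open set, each post office goes to its cheapest open site; total = fixed + service.
{Vance, Pell, York}: #1→York 69, #2→Vance 15, #3→Pell 28, #4→York 38. Service 150; fixed 41; total 191.
{Vance, Irby, Pell, York}: service 150 + fixed 52 = 202
{Vance, York}: #1→York 69, #2→Vance 15, #3→York 63, #4→York 38. Service 185; fixed 22; total 207.
{York}: service 245 + fixed 10 = 255
No other subset beats 191.

Open Vance, Pell and York; minimum total cost 191.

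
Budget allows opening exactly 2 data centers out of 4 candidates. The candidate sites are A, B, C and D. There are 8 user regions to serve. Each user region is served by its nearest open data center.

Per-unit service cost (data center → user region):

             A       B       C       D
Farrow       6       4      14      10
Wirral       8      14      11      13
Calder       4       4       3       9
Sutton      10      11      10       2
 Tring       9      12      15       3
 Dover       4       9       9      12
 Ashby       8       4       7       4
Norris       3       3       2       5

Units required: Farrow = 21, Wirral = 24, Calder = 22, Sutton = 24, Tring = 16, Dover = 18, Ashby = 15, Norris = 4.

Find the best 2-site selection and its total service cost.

Choose A and D; total service cost 646.

With exactly 2 open, each user region uses its cheapest among the chosen.
{A, D}: Farrow→A 6·21=126, Wirral→A 8·24=192, Calder→A 4·22=88, Sutton→D 2·24=48, Tring→D 3·16=48, Dover→A 4·18=72, Ashby→D 4·15=60, Norris→A 3·4=12. Service cost 646.
{B, D}: service cost 814
{C, D}: service cost 866
Among all 6 size-2 choices, {A, D} is lowest.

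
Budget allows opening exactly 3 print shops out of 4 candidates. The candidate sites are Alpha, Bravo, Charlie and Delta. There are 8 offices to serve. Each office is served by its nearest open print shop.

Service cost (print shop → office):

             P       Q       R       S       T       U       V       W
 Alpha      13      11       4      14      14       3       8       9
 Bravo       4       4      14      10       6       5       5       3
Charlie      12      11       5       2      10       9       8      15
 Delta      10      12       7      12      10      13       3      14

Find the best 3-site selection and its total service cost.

With exactly 3 open, each office uses its cheapest among the chosen.
{Alpha, Bravo, Charlie}: P→Bravo 4, Q→Bravo 4, R→Alpha 4, S→Charlie 2, T→Bravo 6, U→Alpha 3, V→Bravo 5, W→Bravo 3. Service cost 31.
{Bravo, Charlie, Delta}: service cost 32
{Alpha, Bravo, Delta}: service cost 37
Among all 4 size-3 choices, {Alpha, Bravo, Charlie} is lowest.

Choose Alpha, Bravo and Charlie; total service cost 31.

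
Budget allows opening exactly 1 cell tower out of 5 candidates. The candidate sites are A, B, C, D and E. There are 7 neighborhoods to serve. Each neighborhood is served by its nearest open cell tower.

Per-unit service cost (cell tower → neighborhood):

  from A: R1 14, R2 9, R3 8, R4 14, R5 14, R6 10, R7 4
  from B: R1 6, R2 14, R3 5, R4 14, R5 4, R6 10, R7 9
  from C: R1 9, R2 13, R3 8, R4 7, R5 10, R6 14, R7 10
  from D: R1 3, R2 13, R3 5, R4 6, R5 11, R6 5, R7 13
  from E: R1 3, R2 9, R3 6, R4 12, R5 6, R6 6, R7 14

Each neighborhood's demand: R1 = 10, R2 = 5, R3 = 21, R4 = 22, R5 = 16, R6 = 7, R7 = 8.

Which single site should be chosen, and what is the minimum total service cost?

With exactly 1 open, each neighborhood uses its cheapest among the chosen.
{D}: R1→D 3·10=30, R2→D 13·5=65, R3→D 5·21=105, R4→D 6·22=132, R5→D 11·16=176, R6→D 5·7=35, R7→D 13·8=104. Service cost 647.
{E}: service cost 715
{B}: service cost 749
Among all 5 size-1 choices, {D} is lowest.

Choose D only; total service cost 647.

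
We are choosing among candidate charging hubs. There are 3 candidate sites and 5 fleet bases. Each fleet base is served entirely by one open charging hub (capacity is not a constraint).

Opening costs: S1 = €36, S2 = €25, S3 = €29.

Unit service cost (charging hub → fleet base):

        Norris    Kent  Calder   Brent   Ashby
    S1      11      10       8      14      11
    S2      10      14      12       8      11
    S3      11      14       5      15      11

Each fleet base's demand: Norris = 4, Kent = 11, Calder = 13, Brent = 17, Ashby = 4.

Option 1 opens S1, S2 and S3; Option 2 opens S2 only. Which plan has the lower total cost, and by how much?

Option 1: {S1, S2, S3}: Norris→S2 10·4=40, Kent→S1 10·11=110, Calder→S3 5·13=65, Brent→S2 8·17=136, Ashby→S1 11·4=44. Service 395; fixed 90; total 485.
Option 2: {S2}: Norris→S2 10·4=40, Kent→S2 14·11=154, Calder→S2 12·13=156, Brent→S2 8·17=136, Ashby→S2 11·4=44. Service 530; fixed 25; total 555.
Difference: |485 − 555| = 70.

Option 1 is cheaper by 70.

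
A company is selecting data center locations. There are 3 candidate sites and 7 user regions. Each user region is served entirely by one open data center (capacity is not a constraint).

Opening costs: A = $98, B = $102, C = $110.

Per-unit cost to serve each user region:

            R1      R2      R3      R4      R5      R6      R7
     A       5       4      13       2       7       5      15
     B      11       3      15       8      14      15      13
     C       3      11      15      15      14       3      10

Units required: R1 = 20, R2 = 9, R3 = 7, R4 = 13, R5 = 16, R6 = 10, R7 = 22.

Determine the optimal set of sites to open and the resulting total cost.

For any fixed open set, each user region goes to its cheapest open site; total = fixed + service.
{A, C}: R1→C 3·20=60, R2→A 4·9=36, R3→A 13·7=91, R4→A 2·13=26, R5→A 7·16=112, R6→C 3·10=30, R7→C 10·22=220. Service 575; fixed 208; total 783.
{A}: service 745 + fixed 98 = 843
{A, B, C}: service 566 + fixed 310 = 876
No other subset beats 783.

Open A and C; minimum total cost 783.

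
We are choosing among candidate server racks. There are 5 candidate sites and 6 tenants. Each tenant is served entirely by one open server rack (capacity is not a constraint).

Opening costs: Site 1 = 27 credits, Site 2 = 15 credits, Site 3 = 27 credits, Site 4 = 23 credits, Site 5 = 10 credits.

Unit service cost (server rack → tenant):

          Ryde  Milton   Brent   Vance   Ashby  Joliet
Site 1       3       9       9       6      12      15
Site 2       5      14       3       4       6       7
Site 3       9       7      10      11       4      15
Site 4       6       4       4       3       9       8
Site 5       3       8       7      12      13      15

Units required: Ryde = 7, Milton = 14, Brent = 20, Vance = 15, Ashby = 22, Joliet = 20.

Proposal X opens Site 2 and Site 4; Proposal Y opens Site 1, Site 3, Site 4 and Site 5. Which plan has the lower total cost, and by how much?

Proposal X: {Site 2, Site 4}: Ryde→Site 2 5·7=35, Milton→Site 4 4·14=56, Brent→Site 2 3·20=60, Vance→Site 4 3·15=45, Ashby→Site 2 6·22=132, Joliet→Site 2 7·20=140. Service 468; fixed 38; total 506.
Proposal Y: {Site 1, Site 3, Site 4, Site 5}: Ryde→Site 1 3·7=21, Milton→Site 4 4·14=56, Brent→Site 4 4·20=80, Vance→Site 4 3·15=45, Ashby→Site 3 4·22=88, Joliet→Site 4 8·20=160. Service 450; fixed 87; total 537.
Difference: |506 − 537| = 31.

Proposal X is cheaper by 31.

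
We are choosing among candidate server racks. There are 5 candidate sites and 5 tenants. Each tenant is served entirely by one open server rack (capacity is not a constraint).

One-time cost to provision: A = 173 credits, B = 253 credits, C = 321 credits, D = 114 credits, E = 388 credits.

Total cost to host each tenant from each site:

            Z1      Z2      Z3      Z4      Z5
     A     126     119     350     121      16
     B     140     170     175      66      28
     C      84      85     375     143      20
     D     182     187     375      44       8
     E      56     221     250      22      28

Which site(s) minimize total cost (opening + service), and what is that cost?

Open B only; minimum total cost 832.

For any fixed open set, each tenant goes to its cheapest open site; total = fixed + service.
{B}: Z1→B 140, Z2→B 170, Z3→B 175, Z4→B 66, Z5→B 28. Service 579; fixed 253; total 832.
{B, D}: service 537 + fixed 367 = 904
{A}: Z1→A 126, Z2→A 119, Z3→A 350, Z4→A 121, Z5→A 16. Service 732; fixed 173; total 905.
{A, B, C, D, E}: service 346 + fixed 1249 = 1595
No other subset beats 832.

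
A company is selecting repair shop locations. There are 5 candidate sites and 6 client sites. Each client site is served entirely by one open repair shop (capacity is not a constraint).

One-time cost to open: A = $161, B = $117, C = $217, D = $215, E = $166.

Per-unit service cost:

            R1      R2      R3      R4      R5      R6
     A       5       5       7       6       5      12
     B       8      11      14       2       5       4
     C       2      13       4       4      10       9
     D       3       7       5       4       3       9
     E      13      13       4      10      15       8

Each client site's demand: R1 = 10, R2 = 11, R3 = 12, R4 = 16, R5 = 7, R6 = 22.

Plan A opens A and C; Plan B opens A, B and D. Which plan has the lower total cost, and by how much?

Plan A: {A, C}: R1→C 2·10=20, R2→A 5·11=55, R3→C 4·12=48, R4→C 4·16=64, R5→A 5·7=35, R6→C 9·22=198. Service 420; fixed 378; total 798.
Plan B: {A, B, D}: R1→D 3·10=30, R2→A 5·11=55, R3→D 5·12=60, R4→B 2·16=32, R5→D 3·7=21, R6→B 4·22=88. Service 286; fixed 493; total 779.
Difference: |798 − 779| = 19.

Plan B is cheaper by 19.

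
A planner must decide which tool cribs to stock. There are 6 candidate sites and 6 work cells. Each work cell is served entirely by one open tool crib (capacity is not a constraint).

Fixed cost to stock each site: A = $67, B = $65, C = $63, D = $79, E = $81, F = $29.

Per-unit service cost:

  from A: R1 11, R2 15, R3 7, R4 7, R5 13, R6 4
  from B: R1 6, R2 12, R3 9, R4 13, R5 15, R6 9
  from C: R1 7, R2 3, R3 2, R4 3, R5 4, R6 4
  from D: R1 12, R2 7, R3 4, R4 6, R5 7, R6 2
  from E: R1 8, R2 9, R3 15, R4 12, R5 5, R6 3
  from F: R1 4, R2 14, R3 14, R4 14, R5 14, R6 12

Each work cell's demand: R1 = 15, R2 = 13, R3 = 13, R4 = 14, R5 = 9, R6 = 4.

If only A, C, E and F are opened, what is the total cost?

Each work cell is assigned to its cheapest site among the open ones.
{A, C, E, F}: R1→F 4·15=60, R2→C 3·13=39, R3→C 2·13=26, R4→C 3·14=42, R5→C 4·9=36, R6→E 3·4=12. Service 215; fixed 240; total 455.

Total cost: 455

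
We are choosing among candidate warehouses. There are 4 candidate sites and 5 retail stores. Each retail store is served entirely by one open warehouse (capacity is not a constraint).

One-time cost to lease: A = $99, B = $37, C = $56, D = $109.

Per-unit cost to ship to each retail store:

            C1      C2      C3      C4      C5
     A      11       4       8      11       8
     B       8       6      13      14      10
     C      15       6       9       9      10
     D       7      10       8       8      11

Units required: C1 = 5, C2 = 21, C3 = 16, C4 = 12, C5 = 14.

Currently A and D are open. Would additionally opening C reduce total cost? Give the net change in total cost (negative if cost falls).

Current service cost with {A, D}: 455.
Adding C: each retail store re-picks its cheapest; new service cost 455, saving 0.
Extra fixed cost: 56. Net change = 56 − 0 = 56.
(Totals: 663 → 719.)

No — net change +56 (cost rises by 56).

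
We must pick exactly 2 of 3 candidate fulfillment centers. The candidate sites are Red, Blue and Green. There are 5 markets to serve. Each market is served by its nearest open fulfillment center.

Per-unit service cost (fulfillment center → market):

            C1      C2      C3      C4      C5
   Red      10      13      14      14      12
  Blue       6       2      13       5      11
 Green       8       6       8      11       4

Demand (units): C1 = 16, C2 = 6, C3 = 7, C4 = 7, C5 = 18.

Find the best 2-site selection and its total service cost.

With exactly 2 open, each market uses its cheapest among the chosen.
{Blue, Green}: C1→Blue 6·16=96, C2→Blue 2·6=12, C3→Green 8·7=56, C4→Blue 5·7=35, C5→Green 4·18=72. Service cost 271.
{Red, Green}: service cost 369
{Red, Blue}: service cost 432
Among all 3 size-2 choices, {Blue, Green} is lowest.

Choose Blue and Green; total service cost 271.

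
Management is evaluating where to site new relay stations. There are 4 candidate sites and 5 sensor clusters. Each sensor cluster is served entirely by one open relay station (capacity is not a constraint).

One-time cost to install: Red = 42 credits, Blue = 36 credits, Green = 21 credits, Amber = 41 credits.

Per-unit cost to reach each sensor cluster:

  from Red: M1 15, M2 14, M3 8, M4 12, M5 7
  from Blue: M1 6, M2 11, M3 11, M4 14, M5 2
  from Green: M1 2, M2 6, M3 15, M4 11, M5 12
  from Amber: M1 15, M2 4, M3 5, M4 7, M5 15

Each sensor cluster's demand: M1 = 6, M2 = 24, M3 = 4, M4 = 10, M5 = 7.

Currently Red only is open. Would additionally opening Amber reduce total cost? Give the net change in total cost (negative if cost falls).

Yes — net change −261 (cost falls by 261).

Current service cost with {Red}: 627.
Adding Amber: each sensor cluster re-picks its cheapest; new service cost 325, saving 302.
Extra fixed cost: 41. Net change = 41 − 302 = -261.
(Totals: 669 → 408.)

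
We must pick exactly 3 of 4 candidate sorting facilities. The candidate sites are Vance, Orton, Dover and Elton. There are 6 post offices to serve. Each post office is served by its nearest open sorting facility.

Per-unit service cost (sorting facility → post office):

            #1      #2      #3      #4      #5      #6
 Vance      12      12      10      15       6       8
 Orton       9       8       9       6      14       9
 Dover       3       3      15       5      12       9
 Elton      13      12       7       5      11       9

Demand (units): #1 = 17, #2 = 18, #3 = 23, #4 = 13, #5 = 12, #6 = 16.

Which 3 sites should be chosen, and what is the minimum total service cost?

With exactly 3 open, each post office uses its cheapest among the chosen.
{Vance, Dover, Elton}: #1→Dover 3·17=51, #2→Dover 3·18=54, #3→Elton 7·23=161, #4→Dover 5·13=65, #5→Vance 6·12=72, #6→Vance 8·16=128. Service cost 531.
{Vance, Orton, Dover}: service cost 577
{Orton, Dover, Elton}: service cost 607
Among all 4 size-3 choices, {Vance, Dover, Elton} is lowest.

Choose Vance, Dover and Elton; total service cost 531.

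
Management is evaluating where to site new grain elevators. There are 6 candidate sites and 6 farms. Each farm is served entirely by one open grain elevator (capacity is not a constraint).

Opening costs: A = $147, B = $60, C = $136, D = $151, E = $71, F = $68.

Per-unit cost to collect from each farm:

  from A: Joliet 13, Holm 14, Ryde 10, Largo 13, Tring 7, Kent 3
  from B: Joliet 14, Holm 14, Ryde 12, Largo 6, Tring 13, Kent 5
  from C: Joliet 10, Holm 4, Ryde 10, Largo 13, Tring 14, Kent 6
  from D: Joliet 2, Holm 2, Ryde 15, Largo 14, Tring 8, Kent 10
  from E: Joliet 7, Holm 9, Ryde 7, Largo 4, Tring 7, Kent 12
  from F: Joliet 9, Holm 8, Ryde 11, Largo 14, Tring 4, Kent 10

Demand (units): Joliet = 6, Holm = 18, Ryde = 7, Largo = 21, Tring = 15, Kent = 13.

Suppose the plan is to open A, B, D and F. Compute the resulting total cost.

Total cost: 769

Each farm is assigned to its cheapest site among the open ones.
{A, B, D, F}: Joliet→D 2·6=12, Holm→D 2·18=36, Ryde→A 10·7=70, Largo→B 6·21=126, Tring→F 4·15=60, Kent→A 3·13=39. Service 343; fixed 426; total 769.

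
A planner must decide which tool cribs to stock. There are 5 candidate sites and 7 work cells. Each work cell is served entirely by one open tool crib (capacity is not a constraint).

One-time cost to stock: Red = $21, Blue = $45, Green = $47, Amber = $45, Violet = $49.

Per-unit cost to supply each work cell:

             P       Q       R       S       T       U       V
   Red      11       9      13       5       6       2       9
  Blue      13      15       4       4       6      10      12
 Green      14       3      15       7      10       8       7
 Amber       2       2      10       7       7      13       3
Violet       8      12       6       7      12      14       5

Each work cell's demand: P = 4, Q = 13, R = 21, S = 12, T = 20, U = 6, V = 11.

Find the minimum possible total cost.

For any fixed open set, each work cell goes to its cheapest open site; total = fixed + service.
{Red, Blue, Amber}: P→Amber 2·4=8, Q→Amber 2·13=26, R→Blue 4·21=84, S→Blue 4·12=48, T→Red 6·20=120, U→Red 2·6=12, V→Amber 3·11=33. Service 331; fixed 111; total 442.
{Blue, Amber}: P→Amber 2·4=8, Q→Amber 2·13=26, R→Blue 4·21=84, S→Blue 4·12=48, T→Blue 6·20=120, U→Blue 10·6=60, V→Amber 3·11=33. Service 379; fixed 90; total 469.
{Red, Blue, Green, Amber}: service 331 + fixed 158 = 489
{Red, Blue, Green, Amber, Violet}: service 331 + fixed 207 = 538
No other subset beats 442.

Minimum total cost: 442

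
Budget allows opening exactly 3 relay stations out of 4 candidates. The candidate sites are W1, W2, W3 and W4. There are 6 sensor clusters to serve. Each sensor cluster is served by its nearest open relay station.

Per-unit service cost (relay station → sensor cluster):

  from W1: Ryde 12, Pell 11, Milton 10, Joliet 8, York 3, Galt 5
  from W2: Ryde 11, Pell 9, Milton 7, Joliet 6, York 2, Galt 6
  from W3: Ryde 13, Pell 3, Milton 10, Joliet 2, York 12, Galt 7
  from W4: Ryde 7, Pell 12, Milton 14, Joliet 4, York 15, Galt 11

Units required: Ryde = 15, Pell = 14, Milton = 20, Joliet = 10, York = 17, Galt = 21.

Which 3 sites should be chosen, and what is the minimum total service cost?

With exactly 3 open, each sensor cluster uses its cheapest among the chosen.
{W2, W3, W4}: Ryde→W4 7·15=105, Pell→W3 3·14=42, Milton→W2 7·20=140, Joliet→W3 2·10=20, York→W2 2·17=34, Galt→W2 6·21=126. Service cost 467.
{W1, W2, W3}: service cost 506
{W1, W3, W4}: service cost 523
Among all 4 size-3 choices, {W2, W3, W4} is lowest.

Choose W2, W3 and W4; total service cost 467.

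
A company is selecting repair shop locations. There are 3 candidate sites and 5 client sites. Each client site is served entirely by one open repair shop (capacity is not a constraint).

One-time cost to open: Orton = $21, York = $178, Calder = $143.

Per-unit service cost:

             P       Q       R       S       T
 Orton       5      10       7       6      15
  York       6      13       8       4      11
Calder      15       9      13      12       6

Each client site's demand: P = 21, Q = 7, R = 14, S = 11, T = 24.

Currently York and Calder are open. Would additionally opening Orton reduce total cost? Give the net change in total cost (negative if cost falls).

Current service cost with {York, Calder}: 489.
Adding Orton: each client site re-picks its cheapest; new service cost 454, saving 35.
Extra fixed cost: 21. Net change = 21 − 35 = -14.
(Totals: 810 → 796.)

Yes — net change −14 (cost falls by 14).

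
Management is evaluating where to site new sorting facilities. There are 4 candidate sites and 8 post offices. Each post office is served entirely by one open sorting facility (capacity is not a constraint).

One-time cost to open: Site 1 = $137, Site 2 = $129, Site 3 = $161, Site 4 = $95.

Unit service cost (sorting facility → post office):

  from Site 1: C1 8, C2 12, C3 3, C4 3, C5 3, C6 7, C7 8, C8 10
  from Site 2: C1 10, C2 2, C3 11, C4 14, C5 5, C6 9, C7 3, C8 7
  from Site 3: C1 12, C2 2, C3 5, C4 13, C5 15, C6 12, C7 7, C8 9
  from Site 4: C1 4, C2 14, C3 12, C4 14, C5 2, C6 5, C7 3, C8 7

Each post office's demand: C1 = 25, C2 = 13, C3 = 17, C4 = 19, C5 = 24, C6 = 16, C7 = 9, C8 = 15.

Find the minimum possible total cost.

For any fixed open set, each post office goes to its cheapest open site; total = fixed + service.
{Site 1, Site 2, Site 4}: C1→Site 4 4·25=100, C2→Site 2 2·13=26, C3→Site 1 3·17=51, C4→Site 1 3·19=57, C5→Site 4 2·24=48, C6→Site 4 5·16=80, C7→Site 2 3·9=27, C8→Site 2 7·15=105. Service 494; fixed 361; total 855.
{Site 1, Site 4}: C1→Site 4 4·25=100, C2→Site 1 12·13=156, C3→Site 1 3·17=51, C4→Site 1 3·19=57, C5→Site 4 2·24=48, C6→Site 4 5·16=80, C7→Site 4 3·9=27, C8→Site 4 7·15=105. Service 624; fixed 232; total 856.
{Site 1, Site 3, Site 4}: service 494 + fixed 393 = 887
{Site 1, Site 2, Site 3, Site 4}: C1→Site 4 4·25=100, C2→Site 2 2·13=26, C3→Site 1 3·17=51, C4→Site 1 3·19=57, C5→Site 4 2·24=48, C6→Site 4 5·16=80, C7→Site 2 3·9=27, C8→Site 2 7·15=105. Service 494; fixed 522; total 1016.
No other subset beats 855.

Minimum total cost: 855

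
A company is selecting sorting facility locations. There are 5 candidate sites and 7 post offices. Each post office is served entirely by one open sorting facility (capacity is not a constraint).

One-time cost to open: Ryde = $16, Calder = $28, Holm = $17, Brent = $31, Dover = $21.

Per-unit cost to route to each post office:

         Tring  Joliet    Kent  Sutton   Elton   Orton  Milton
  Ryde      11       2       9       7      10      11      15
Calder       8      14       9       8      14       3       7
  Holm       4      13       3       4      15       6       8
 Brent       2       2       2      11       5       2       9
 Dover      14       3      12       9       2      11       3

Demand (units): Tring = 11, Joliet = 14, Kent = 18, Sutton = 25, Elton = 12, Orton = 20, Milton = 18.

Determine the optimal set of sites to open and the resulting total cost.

Open Holm, Brent and Dover; minimum total cost 373.

For any fixed open set, each post office goes to its cheapest open site; total = fixed + service.
{Holm, Brent, Dover}: Tring→Brent 2·11=22, Joliet→Brent 2·14=28, Kent→Brent 2·18=36, Sutton→Holm 4·25=100, Elton→Dover 2·12=24, Orton→Brent 2·20=40, Milton→Dover 3·18=54. Service 304; fixed 69; total 373.
{Ryde, Holm, Brent, Dover}: Tring→Brent 2·11=22, Joliet→Ryde 2·14=28, Kent→Brent 2·18=36, Sutton→Holm 4·25=100, Elton→Dover 2·12=24, Orton→Brent 2·20=40, Milton→Dover 3·18=54. Service 304; fixed 85; total 389.
{Calder, Holm, Brent, Dover}: service 304 + fixed 97 = 401
{Ryde, Calder, Holm, Brent, Dover}: Tring→Brent 2·11=22, Joliet→Ryde 2·14=28, Kent→Brent 2·18=36, Sutton→Holm 4·25=100, Elton→Dover 2·12=24, Orton→Brent 2·20=40, Milton→Dover 3·18=54. Service 304; fixed 113; total 417.
No other subset beats 373.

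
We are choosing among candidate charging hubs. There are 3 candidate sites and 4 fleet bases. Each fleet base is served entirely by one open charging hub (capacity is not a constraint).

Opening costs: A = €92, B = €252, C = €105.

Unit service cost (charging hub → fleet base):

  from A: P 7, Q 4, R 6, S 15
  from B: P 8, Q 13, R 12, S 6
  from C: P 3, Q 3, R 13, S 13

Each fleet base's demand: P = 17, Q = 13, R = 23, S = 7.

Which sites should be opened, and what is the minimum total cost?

For any fixed open set, each fleet base goes to its cheapest open site; total = fixed + service.
{A}: P→A 7·17=119, Q→A 4·13=52, R→A 6·23=138, S→A 15·7=105. Service 414; fixed 92; total 506.
{A, C}: P→C 3·17=51, Q→C 3·13=39, R→A 6·23=138, S→C 13·7=91. Service 319; fixed 197; total 516.
{C}: service 480 + fixed 105 = 585
{A, B, C}: P→C 3·17=51, Q→C 3·13=39, R→A 6·23=138, S→B 6·7=42. Service 270; fixed 449; total 719.
No other subset beats 506.

Open A only; minimum total cost 506.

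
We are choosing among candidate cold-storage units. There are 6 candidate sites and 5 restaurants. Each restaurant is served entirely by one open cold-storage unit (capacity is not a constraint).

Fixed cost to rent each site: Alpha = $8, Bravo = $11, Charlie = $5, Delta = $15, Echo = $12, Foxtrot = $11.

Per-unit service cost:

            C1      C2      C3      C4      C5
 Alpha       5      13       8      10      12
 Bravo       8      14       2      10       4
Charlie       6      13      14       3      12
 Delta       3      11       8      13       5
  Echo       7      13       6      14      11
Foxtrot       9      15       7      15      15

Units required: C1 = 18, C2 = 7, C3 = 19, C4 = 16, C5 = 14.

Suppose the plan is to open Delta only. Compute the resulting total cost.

Total cost: 576

Each restaurant is assigned to its cheapest site among the open ones.
{Delta}: C1→Delta 3·18=54, C2→Delta 11·7=77, C3→Delta 8·19=152, C4→Delta 13·16=208, C5→Delta 5·14=70. Service 561; fixed 15; total 576.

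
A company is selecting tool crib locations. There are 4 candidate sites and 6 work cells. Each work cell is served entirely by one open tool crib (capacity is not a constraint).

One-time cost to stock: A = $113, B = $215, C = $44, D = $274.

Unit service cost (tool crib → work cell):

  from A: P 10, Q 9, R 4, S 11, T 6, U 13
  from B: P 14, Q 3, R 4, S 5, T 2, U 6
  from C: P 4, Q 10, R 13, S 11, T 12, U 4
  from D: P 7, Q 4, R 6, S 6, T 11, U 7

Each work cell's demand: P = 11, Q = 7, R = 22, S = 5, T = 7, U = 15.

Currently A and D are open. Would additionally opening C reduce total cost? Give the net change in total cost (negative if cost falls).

Current service cost with {A, D}: 370.
Adding C: each work cell re-picks its cheapest; new service cost 292, saving 78.
Extra fixed cost: 44. Net change = 44 − 78 = -34.
(Totals: 757 → 723.)

Yes — net change −34 (cost falls by 34).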